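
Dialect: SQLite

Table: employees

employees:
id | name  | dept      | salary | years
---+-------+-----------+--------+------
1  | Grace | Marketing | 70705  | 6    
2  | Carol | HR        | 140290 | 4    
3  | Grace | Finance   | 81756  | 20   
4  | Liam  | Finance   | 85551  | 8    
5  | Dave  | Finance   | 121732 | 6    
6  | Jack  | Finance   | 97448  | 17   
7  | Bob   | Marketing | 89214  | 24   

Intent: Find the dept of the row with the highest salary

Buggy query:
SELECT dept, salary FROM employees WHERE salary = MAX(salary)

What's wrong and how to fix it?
Bug: MAX(salary) is an aggregate and cannot be used directly in WHERE

Fix: Wrap MAX in a scalar subquery so WHERE compares against a single value

Corrected query:
SELECT dept, salary FROM employees WHERE salary = (SELECT MAX(salary) FROM employees)

Result:
dept | salary
-----+-------
HR   | 140290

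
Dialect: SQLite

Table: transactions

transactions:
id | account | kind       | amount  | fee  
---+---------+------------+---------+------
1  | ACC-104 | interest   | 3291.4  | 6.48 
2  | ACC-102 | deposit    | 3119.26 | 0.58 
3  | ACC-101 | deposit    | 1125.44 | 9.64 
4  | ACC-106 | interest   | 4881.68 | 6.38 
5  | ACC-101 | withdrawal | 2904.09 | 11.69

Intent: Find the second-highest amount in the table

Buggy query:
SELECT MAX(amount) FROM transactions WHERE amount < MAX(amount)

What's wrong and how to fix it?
Bug: The inner MAX is an aggregate inside WHERE, which is not allowed

Fix: Put the inner MAX in a scalar subquery

Corrected query:
SELECT MAX(amount) FROM transactions WHERE amount < (SELECT MAX(amount) FROM transactions)

Result:
MAX(amount)
-----------
3291.4     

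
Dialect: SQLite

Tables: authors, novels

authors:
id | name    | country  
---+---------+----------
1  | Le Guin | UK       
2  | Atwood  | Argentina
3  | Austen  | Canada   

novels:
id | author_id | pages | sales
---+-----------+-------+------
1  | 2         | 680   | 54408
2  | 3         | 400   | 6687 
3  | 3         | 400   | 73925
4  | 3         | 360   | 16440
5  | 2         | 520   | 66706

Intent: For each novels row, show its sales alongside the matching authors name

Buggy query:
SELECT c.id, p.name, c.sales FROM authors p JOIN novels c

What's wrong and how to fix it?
Bug: Missing join condition: each novels row is matched to all authors rows instead of just its own

Fix: Add ON c.author_id = p.id to the JOIN

Corrected query:
SELECT c.id, p.name, c.sales FROM authors p JOIN novels c ON c.author_id = p.id

Result:
id | name   | sales
---+--------+------
1  | Atwood | 54408
2  | Austen | 6687 
3  | Austen | 73925
4  | Austen | 16440
5  | Atwood | 66706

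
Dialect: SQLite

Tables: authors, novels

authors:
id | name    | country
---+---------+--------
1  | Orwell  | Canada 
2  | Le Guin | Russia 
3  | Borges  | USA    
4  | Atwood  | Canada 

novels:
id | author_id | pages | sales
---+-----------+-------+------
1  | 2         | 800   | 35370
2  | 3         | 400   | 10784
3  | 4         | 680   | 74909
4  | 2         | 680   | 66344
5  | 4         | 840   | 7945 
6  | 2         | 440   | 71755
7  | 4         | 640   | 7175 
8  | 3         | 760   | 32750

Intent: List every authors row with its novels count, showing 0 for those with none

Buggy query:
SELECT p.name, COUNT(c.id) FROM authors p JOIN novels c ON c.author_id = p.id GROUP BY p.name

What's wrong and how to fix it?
Bug: INNER JOIN drops authors rows that have no matching novels rows

Fix: Use LEFT JOIN so parents without children still appear (COUNT(c.id) gives 0)

Corrected query:
SELECT p.name, COUNT(c.id) FROM authors p LEFT JOIN novels c ON c.author_id = p.id GROUP BY p.name

Result:
name    | COUNT(c.id)
--------+------------
Atwood  | 3          
Borges  | 2          
Le Guin | 3          
Orwell  | 0          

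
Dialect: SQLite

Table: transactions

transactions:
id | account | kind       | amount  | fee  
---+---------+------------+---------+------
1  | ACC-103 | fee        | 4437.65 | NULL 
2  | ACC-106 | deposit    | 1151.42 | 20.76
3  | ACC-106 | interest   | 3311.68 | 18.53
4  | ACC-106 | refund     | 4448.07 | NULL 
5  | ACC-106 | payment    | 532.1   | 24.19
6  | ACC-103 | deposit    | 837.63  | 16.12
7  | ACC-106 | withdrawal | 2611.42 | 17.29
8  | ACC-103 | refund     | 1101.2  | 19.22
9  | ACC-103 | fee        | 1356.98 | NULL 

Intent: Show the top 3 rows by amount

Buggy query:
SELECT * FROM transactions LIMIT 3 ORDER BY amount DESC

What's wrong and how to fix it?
Bug: ORDER BY cannot follow LIMIT; LIMIT is the final clause

Fix: Sort with ORDER BY, then apply LIMIT

Corrected query:
SELECT * FROM transactions ORDER BY amount DESC LIMIT 3

Result:
id | account | kind     | amount  | fee  
---+---------+----------+---------+------
4  | ACC-106 | refund   | 4448.07 | NULL 
1  | ACC-103 | fee      | 4437.65 | NULL 
3  | ACC-106 | interest | 3311.68 | 18.53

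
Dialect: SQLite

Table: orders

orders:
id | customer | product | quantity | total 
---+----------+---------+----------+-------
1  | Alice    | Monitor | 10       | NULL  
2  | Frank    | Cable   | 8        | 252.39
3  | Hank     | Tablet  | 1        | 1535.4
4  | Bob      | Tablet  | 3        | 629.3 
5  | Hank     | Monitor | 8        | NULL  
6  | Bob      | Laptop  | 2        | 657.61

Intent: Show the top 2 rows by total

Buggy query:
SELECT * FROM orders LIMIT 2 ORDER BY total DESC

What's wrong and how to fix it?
Bug: ORDER BY cannot follow LIMIT; LIMIT is the final clause

Fix: Swap the clauses: ORDER BY first, then LIMIT

Corrected query:
SELECT * FROM orders ORDER BY total DESC LIMIT 2

Result:
id | customer | product | quantity | total 
---+----------+---------+----------+-------
3  | Hank     | Tablet  | 1        | 1535.4
6  | Bob      | Laptop  | 2        | 657.61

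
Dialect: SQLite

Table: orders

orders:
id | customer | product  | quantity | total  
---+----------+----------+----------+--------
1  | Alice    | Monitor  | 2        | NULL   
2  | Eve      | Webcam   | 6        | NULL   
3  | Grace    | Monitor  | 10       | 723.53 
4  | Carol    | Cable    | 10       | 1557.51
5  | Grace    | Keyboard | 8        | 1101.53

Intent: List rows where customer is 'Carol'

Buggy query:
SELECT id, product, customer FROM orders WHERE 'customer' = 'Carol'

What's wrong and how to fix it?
Bug: Single quotes denote string literals in SQL; the column name is being compared as a constant string

Fix: Remove the quotes around the column name (or use double quotes for an identifier)

Corrected query:
SELECT id, product, customer FROM orders WHERE customer = 'Carol'

Result:
id | product | customer
---+---------+---------
4  | Cable   | Carol   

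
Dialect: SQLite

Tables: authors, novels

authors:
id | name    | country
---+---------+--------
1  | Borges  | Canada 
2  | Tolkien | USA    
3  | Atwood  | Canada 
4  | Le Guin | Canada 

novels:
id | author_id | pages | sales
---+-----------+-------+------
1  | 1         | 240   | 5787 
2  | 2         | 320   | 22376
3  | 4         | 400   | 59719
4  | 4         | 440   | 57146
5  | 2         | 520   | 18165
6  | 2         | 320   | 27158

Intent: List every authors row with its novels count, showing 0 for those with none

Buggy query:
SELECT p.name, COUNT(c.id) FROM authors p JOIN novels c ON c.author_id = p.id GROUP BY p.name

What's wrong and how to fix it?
Bug: INNER JOIN drops authors rows that have no matching novels rows

Fix: Switch to LEFT JOIN to retain unmatched parent rows

Corrected query:
SELECT p.name, COUNT(c.id) FROM authors p LEFT JOIN novels c ON c.author_id = p.id GROUP BY p.name

Result:
name    | COUNT(c.id)
--------+------------
Atwood  | 0          
Borges  | 1          
Le Guin | 2          
Tolkien | 3          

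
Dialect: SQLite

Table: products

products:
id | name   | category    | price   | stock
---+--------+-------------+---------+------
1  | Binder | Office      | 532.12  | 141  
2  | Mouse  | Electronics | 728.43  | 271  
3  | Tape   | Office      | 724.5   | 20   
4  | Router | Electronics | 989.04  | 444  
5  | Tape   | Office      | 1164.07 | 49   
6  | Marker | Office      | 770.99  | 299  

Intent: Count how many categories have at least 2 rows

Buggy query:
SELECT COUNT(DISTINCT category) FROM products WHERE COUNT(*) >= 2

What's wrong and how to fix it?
Bug: WHERE filters individual rows, not groups, so a group-level COUNT is invalid there

Fix: Use a subquery that GROUPs and filters with HAVING, then count its rows

Corrected query:
SELECT COUNT(*) FROM (SELECT category FROM products GROUP BY category HAVING COUNT(*) >= 2)

Result:
COUNT(*)
--------
2       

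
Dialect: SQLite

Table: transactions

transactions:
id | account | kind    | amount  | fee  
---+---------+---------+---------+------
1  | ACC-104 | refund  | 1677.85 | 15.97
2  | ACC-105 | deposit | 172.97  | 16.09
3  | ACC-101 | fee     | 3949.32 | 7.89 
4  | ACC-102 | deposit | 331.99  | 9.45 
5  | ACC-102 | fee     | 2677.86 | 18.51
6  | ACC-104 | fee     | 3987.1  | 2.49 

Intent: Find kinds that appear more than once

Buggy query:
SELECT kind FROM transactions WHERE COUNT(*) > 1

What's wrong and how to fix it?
Bug: COUNT(*) is an aggregate and cannot be used in WHERE

Fix: GROUP BY kind, then filter groups with HAVING COUNT(*) > 1

Corrected query:
SELECT kind FROM transactions GROUP BY kind HAVING COUNT(*) > 1

Result:
kind   
-------
deposit
fee    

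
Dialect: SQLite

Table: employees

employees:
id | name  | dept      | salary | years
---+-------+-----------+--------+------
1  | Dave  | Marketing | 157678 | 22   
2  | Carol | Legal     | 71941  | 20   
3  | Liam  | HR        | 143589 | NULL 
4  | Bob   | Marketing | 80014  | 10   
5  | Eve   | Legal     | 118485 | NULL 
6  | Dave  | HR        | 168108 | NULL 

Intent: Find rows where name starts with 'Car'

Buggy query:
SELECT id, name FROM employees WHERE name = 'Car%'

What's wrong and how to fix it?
Bug: '=' compares the literal string including the % character; pattern matching needs LIKE

Fix: Use LIKE for wildcard pattern matching

Corrected query:
SELECT id, name FROM employees WHERE name LIKE 'Car%'

Result:
id | name 
---+------
2  | Carol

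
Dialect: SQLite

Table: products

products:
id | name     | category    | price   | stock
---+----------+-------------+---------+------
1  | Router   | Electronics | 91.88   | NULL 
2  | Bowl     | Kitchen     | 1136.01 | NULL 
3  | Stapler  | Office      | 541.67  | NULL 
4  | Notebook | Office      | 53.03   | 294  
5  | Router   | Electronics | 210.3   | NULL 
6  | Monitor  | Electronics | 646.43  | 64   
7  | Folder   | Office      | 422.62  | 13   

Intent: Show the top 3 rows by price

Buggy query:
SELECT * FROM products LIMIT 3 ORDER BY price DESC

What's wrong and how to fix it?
Bug: LIMIT must come after ORDER BY

Fix: Swap the clauses: ORDER BY first, then LIMIT

Corrected query:
SELECT * FROM products ORDER BY price DESC LIMIT 3

Result:
id | name    | category    | price   | stock
---+---------+-------------+---------+------
2  | Bowl    | Kitchen     | 1136.01 | NULL 
6  | Monitor | Electronics | 646.43  | 64   
3  | Stapler | Office      | 541.67  | NULL 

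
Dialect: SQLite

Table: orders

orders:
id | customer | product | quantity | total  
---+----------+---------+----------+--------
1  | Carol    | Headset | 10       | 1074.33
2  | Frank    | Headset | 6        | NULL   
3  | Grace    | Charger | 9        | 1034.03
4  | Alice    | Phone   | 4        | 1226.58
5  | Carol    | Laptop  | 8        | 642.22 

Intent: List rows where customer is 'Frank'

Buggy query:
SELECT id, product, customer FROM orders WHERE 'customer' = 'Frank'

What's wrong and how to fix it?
Bug: Single quotes denote string literals in SQL; the column name is being compared as a constant string

Fix: Remove the quotes around the column name (or use double quotes for an identifier)

Corrected query:
SELECT id, product, customer FROM orders WHERE customer = 'Frank'

Result:
id | product | customer
---+---------+---------
2  | Headset | Frank   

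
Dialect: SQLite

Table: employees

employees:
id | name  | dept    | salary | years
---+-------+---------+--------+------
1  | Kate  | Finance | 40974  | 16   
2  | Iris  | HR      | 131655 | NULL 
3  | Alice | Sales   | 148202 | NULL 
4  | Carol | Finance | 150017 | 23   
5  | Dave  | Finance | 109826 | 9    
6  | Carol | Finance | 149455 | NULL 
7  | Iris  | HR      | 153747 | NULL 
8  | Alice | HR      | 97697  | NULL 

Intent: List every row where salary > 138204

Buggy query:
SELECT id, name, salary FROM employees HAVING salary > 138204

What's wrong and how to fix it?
Bug: This is a non-aggregate query (no GROUP BY, no aggregates), so in SQLite the HAVING clause is invalid here; a row-level condition belongs in WHERE

Fix: Use WHERE for row-level filtering

Corrected query:
SELECT id, name, salary FROM employees WHERE salary > 138204

Result:
id | name  | salary
---+-------+-------
3  | Alice | 148202
4  | Carol | 150017
6  | Carol | 149455
7  | Iris  | 153747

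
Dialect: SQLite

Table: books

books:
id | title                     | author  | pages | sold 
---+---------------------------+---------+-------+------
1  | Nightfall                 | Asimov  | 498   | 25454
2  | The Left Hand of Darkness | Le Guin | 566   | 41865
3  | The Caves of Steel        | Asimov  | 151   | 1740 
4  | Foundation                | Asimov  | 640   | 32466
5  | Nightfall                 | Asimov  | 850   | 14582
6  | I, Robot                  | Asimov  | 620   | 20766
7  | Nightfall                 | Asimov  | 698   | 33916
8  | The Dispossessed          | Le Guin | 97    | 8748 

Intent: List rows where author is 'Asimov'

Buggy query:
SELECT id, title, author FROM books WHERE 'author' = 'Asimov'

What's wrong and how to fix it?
Bug: 'author' in single quotes is a string literal, not the column; the comparison is literal-vs-literal and never true

Fix: Reference the column as author without single quotes

Corrected query:
SELECT id, title, author FROM books WHERE author = 'Asimov'

Result:
id | title              | author
---+--------------------+-------
1  | Nightfall          | Asimov
3  | The Caves of Steel | Asimov
4  | Foundation         | Asimov
5  | Nightfall          | Asimov
6  | I, Robot           | Asimov
7  | Nightfall          | Asimov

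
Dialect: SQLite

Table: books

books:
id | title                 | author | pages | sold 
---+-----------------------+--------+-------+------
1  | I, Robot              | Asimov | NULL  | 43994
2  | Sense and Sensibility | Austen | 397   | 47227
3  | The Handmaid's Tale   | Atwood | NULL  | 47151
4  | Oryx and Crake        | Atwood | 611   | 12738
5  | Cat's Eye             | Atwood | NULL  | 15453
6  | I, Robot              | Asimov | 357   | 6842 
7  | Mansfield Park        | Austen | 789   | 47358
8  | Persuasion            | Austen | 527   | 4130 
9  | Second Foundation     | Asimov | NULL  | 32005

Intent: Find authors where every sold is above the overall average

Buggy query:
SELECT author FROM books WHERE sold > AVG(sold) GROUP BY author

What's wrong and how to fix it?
Bug: WHERE evaluates per row before aggregation, so AVG() is unavailable

Fix: Compute the overall average in a scalar subquery and compare each group's MIN against it in HAVING

Corrected query:
SELECT author FROM books GROUP BY author HAVING MIN(sold) > (SELECT AVG(sold) FROM books)

Result:
(no rows)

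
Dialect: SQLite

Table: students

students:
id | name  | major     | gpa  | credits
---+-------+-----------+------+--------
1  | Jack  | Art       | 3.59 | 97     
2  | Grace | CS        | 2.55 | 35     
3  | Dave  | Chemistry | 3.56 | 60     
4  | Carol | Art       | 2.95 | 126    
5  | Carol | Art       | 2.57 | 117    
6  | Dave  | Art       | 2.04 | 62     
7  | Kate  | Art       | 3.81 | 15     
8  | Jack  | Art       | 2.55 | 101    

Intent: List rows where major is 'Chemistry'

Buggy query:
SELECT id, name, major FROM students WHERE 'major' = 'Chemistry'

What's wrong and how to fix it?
Bug: 'major' in single quotes is a string literal, not the column; the comparison is literal-vs-literal and never true

Fix: Remove the quotes around the column name (or use double quotes for an identifier)

Corrected query:
SELECT id, name, major FROM students WHERE major = 'Chemistry'

Result:
id | name | major    
---+------+----------
3  | Dave | Chemistry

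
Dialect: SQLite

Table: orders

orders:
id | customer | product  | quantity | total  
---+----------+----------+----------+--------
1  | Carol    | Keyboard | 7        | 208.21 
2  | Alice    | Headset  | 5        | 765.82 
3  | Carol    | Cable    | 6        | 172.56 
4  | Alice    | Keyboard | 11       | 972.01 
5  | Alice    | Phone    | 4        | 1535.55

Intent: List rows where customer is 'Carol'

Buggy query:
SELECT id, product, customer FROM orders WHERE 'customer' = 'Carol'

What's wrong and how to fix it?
Bug: 'customer' in single quotes is a string literal, not the column; the comparison is literal-vs-literal and never true

Fix: Reference the column as customer without single quotes

Corrected query:
SELECT id, product, customer FROM orders WHERE customer = 'Carol'

Result:
id | product  | customer
---+----------+---------
1  | Keyboard | Carol   
3  | Cable    | Carol   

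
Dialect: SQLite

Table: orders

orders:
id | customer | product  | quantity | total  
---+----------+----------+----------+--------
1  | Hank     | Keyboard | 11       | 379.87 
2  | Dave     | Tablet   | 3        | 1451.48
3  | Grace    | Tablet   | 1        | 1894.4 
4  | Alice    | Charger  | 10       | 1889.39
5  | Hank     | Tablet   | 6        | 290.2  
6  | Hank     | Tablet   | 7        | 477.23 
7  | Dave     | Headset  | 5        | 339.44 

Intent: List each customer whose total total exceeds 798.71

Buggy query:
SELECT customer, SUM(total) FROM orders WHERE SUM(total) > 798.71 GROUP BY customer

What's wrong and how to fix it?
Bug: Aggregate functions cannot appear in a WHERE clause

Fix: Move the aggregate condition to a HAVING clause

Corrected query:
SELECT customer, SUM(total) FROM orders GROUP BY customer HAVING SUM(total) > 798.71

Result:
customer | SUM(total)
---------+-----------
Alice    | 1889.39   
Dave     | 1790.92   
Grace    | 1894.4    
Hank     | 1147.3    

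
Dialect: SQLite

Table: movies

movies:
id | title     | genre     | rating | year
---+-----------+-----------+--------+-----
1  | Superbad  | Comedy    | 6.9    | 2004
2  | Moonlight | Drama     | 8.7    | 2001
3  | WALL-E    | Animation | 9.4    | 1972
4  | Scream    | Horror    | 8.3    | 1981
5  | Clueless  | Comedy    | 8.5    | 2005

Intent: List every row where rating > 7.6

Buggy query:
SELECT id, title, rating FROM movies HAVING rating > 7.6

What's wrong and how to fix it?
Bug: HAVING filters the output of aggregation, but this query has no GROUP BY and no aggregate functions, so SQLite rejects it (HAVING clause on a non-aggregate query); the condition here is per row

Fix: Use WHERE for row-level filtering

Corrected query:
SELECT id, title, rating FROM movies WHERE rating > 7.6

Result:
id | title     | rating
---+-----------+-------
2  | Moonlight | 8.7   
3  | WALL-E    | 9.4   
4  | Scream    | 8.3   
5  | Clueless  | 8.5   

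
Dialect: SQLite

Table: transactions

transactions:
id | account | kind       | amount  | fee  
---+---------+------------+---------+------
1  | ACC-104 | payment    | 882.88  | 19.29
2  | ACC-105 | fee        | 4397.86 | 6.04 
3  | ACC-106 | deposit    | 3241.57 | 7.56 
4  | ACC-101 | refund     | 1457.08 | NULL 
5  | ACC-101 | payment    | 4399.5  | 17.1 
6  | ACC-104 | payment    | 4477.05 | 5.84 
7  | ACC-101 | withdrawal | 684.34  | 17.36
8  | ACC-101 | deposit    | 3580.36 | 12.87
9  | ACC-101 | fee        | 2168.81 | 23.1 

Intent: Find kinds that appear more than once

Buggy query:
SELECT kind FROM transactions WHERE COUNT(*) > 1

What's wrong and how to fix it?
Bug: COUNT(*) is an aggregate and cannot be used in WHERE

Fix: GROUP BY kind, then filter groups with HAVING COUNT(*) > 1

Corrected query:
SELECT kind FROM transactions GROUP BY kind HAVING COUNT(*) > 1

Result:
kind   
-------
deposit
fee    
payment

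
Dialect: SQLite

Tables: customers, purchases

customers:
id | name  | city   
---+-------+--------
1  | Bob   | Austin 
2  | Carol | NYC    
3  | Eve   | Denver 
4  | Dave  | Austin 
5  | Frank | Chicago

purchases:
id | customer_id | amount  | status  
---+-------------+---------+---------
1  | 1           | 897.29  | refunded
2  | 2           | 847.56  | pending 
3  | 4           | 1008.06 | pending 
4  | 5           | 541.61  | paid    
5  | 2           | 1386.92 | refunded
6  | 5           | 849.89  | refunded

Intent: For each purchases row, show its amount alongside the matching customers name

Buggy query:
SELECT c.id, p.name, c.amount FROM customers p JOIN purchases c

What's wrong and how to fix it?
Bug: Missing join condition: each purchases row is matched to all customers rows instead of just its own

Fix: Specify the join condition linking the foreign key to the parent id

Corrected query:
SELECT c.id, p.name, c.amount FROM customers p JOIN purchases c ON c.customer_id = p.id

Result:
id | name  | amount 
---+-------+--------
1  | Bob   | 897.29 
2  | Carol | 847.56 
3  | Dave  | 1008.06
4  | Frank | 541.61 
5  | Carol | 1386.92
6  | Frank | 849.89 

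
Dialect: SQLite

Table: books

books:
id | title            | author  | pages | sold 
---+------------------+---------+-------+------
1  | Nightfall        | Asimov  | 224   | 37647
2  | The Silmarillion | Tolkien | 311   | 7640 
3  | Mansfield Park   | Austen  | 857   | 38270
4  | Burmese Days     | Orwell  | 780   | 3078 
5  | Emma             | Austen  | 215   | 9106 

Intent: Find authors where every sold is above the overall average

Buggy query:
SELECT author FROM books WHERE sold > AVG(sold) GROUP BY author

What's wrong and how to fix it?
Bug: WHERE evaluates per row before aggregation, so AVG() is unavailable

Fix: Compute the overall average in a scalar subquery and compare each group's MIN against it in HAVING

Corrected query:
SELECT author FROM books GROUP BY author HAVING MIN(sold) > (SELECT AVG(sold) FROM books)

Result:
author
------
Asimov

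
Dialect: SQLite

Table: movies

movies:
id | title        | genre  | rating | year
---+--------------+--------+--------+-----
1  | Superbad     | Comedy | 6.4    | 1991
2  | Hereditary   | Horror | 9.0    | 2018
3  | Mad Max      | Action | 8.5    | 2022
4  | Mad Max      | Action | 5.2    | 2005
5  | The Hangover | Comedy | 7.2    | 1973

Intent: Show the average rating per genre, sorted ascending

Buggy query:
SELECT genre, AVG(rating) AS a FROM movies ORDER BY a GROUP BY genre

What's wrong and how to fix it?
Bug: GROUP BY must precede ORDER BY

Fix: Reorder: SELECT … FROM … GROUP BY … ORDER BY …

Corrected query:
SELECT genre, AVG(rating) AS a FROM movies GROUP BY genre ORDER BY a

Result:
genre  | a   
-------+-----
Comedy | 6.8 
Action | 6.85
Horror | 9   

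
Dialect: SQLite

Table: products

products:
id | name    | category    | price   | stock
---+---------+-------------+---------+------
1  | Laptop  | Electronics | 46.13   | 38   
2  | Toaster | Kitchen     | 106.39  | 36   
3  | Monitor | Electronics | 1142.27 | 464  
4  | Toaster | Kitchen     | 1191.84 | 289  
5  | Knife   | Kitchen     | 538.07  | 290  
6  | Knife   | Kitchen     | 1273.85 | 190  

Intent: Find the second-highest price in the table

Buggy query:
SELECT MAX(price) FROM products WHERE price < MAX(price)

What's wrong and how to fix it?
Bug: The inner MAX is an aggregate inside WHERE, which is not allowed

Fix: Compute the overall MAX in a subquery, then take MAX of rows below it

Corrected query:
SELECT MAX(price) FROM products WHERE price < (SELECT MAX(price) FROM products)

Result:
MAX(price)
----------
1191.84   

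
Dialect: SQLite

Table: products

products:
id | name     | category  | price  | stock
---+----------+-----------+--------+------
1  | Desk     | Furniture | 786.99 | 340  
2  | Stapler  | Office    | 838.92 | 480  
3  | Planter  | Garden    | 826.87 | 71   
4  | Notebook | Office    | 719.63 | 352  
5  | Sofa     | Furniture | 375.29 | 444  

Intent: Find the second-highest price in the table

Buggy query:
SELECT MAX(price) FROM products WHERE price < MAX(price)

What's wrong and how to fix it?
Bug: MAX(price) on the right of the comparison is an aggregate-in-WHERE error

Fix: Put the inner MAX in a scalar subquery

Corrected query:
SELECT MAX(price) FROM products WHERE price < (SELECT MAX(price) FROM products)

Result:
MAX(price)
----------
826.87    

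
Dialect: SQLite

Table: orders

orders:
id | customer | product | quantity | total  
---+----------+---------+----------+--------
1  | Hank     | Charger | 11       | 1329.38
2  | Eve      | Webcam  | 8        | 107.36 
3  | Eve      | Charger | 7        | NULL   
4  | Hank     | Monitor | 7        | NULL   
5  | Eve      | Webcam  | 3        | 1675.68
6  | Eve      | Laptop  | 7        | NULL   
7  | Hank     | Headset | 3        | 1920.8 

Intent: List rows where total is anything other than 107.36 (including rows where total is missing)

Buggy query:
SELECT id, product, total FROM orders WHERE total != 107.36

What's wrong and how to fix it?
Bug: Inequality against NULL is unknown, not true; rows with NULL are dropped

Fix: Handle NULL separately with IS NULL alongside the inequality

Corrected query:
SELECT id, product, total FROM orders WHERE total != 107.36 OR total IS NULL

Result:
id | product | total  
---+---------+--------
1  | Charger | 1329.38
3  | Charger | NULL   
4  | Monitor | NULL   
5  | Webcam  | 1675.68
6  | Laptop  | NULL   
7  | Headset | 1920.8 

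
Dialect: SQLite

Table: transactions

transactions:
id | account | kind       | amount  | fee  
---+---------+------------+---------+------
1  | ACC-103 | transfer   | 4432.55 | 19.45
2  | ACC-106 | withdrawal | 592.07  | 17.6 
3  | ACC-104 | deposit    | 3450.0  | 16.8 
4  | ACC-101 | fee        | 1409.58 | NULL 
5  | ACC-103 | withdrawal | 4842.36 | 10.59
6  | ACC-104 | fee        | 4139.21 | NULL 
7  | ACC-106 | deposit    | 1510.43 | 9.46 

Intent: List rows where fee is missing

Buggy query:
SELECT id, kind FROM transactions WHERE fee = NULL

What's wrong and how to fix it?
Bug: Comparing to NULL with '=' never matches; NULL = NULL is unknown, not true

Fix: Replace '= NULL' with 'IS NULL'

Corrected query:
SELECT id, kind FROM transactions WHERE fee IS NULL

Result:
id | kind
---+-----
4  | fee 
6  | fee 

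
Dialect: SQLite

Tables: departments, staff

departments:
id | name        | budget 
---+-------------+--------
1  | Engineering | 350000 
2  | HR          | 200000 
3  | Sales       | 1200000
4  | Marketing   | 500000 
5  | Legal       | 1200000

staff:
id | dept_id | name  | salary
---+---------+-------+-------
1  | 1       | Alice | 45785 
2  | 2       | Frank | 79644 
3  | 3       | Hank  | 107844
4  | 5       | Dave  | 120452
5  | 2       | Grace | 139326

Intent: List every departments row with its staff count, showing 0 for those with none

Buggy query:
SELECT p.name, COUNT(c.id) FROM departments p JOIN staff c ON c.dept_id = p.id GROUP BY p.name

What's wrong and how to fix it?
Bug: An inner join excludes parents with zero children

Fix: Switch to LEFT JOIN to retain unmatched parent rows

Corrected query:
SELECT p.name, COUNT(c.id) FROM departments p LEFT JOIN staff c ON c.dept_id = p.id GROUP BY p.name

Result:
name        | COUNT(c.id)
------------+------------
Engineering | 1          
HR          | 2          
Legal       | 1          
Marketing   | 0          
Sales       | 1          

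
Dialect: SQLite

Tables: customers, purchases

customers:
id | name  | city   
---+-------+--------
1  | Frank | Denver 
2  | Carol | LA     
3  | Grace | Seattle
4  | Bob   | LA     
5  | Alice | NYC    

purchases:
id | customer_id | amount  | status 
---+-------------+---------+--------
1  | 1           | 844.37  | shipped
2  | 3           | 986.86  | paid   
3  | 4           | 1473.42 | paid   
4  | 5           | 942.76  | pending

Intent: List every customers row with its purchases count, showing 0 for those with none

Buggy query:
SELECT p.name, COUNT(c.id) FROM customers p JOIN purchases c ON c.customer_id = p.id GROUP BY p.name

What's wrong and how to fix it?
Bug: An inner join excludes parents with zero children

Fix: Use LEFT JOIN so parents without children still appear (COUNT(c.id) gives 0)

Corrected query:
SELECT p.name, COUNT(c.id) FROM customers p LEFT JOIN purchases c ON c.customer_id = p.id GROUP BY p.name

Result:
name  | COUNT(c.id)
------+------------
Alice | 1          
Bob   | 1          
Carol | 0          
Frank | 1          
Grace | 1          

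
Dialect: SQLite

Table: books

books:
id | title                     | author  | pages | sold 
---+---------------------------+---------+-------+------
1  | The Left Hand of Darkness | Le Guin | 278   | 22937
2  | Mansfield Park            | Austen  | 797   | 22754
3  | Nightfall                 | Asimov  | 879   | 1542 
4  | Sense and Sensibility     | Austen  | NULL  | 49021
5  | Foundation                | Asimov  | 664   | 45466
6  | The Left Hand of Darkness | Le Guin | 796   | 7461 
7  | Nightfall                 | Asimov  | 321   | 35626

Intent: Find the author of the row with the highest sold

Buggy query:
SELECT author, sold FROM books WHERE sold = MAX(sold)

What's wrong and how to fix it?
Bug: WHERE is evaluated per row; an aggregate over the whole table isn't defined there

Fix: Wrap MAX in a scalar subquery so WHERE compares against a single value

Corrected query:
SELECT author, sold FROM books WHERE sold = (SELECT MAX(sold) FROM books)

Result:
author | sold 
-------+------
Austen | 49021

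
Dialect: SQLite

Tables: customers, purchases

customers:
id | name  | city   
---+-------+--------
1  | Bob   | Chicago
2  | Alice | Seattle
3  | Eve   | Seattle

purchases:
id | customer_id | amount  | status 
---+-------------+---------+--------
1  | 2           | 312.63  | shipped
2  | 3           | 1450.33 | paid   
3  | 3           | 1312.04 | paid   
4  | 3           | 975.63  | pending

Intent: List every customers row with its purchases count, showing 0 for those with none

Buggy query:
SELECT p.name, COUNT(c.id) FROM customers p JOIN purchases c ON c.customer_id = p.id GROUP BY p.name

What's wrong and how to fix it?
Bug: INNER JOIN drops customers rows that have no matching purchases rows

Fix: Use LEFT JOIN so parents without children still appear (COUNT(c.id) gives 0)

Corrected query:
SELECT p.name, COUNT(c.id) FROM customers p LEFT JOIN purchases c ON c.customer_id = p.id GROUP BY p.name

Result:
name  | COUNT(c.id)
------+------------
Alice | 1          
Bob   | 0          
Eve   | 3          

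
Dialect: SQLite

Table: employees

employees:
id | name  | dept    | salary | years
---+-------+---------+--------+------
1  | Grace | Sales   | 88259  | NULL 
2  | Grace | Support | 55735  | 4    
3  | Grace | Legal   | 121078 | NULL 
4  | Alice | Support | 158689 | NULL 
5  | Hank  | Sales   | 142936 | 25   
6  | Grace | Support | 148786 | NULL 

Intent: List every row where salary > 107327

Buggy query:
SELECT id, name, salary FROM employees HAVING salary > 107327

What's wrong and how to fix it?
Bug: HAVING filters the output of aggregation, but this query has no GROUP BY and no aggregate functions, so SQLite rejects it (HAVING clause on a non-aggregate query); the condition here is per row

Fix: Replace HAVING with WHERE since the condition applies to individual rows

Corrected query:
SELECT id, name, salary FROM employees WHERE salary > 107327

Result:
id | name  | salary
---+-------+-------
3  | Grace | 121078
4  | Alice | 158689
5  | Hank  | 142936
6  | Grace | 148786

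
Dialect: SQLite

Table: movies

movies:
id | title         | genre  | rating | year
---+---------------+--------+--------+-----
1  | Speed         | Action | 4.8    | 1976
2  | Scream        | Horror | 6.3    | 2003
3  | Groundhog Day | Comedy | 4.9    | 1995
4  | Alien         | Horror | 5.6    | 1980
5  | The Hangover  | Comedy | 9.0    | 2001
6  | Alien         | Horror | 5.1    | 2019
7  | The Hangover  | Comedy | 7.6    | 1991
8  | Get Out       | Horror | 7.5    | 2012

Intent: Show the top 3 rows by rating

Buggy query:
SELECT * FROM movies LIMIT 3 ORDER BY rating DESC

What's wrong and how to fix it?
Bug: LIMIT must come after ORDER BY

Fix: Swap the clauses: ORDER BY first, then LIMIT

Corrected query:
SELECT * FROM movies ORDER BY rating DESC LIMIT 3

Result:
id | title        | genre  | rating | year
---+--------------+--------+--------+-----
5  | The Hangover | Comedy | 9      | 2001
7  | The Hangover | Comedy | 7.6    | 1991
8  | Get Out      | Horror | 7.5    | 2012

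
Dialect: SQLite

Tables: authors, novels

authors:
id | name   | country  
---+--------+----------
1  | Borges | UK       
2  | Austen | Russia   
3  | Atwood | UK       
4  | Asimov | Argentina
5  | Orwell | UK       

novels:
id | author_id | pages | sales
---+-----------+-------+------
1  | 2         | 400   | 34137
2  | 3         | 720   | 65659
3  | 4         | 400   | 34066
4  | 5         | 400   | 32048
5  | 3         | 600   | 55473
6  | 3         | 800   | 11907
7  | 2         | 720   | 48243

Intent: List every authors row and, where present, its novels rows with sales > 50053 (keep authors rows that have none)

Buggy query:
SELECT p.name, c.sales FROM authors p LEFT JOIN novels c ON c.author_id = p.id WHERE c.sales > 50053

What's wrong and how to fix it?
Bug: Filtering c.sales in WHERE discards the NULL rows produced by LEFT JOIN, turning it into an inner join

Fix: Put 'c.sales > 50053' in the JOIN's ON clause instead of WHERE

Corrected query:
SELECT p.name, c.sales FROM authors p LEFT JOIN novels c ON c.author_id = p.id AND c.sales > 50053

Result:
name   | sales
-------+------
Borges | NULL 
Austen | NULL 
Atwood | 55473
Atwood | 65659
Asimov | NULL 
Orwell | NULL 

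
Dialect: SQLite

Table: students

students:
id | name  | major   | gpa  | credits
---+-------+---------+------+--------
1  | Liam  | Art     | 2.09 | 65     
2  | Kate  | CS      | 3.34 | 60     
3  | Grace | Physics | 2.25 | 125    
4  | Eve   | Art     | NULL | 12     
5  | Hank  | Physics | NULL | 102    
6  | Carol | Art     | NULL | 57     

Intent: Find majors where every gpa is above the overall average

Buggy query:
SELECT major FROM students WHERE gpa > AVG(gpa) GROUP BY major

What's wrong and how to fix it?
Bug: AVG() is an aggregate; it can't sit directly in WHERE

Fix: Compute the overall average in a scalar subquery and compare each group's MIN against it in HAVING

Corrected query:
SELECT major FROM students GROUP BY major HAVING MIN(gpa) > (SELECT AVG(gpa) FROM students)

Result:
major
-----
CS   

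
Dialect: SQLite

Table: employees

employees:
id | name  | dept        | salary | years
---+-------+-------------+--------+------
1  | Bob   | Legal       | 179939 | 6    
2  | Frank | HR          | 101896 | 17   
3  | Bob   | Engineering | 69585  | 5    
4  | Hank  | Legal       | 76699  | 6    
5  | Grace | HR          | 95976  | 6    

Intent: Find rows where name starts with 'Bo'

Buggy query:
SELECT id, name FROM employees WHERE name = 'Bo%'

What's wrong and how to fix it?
Bug: Wildcards only work with LIKE; '=' treats '%' as a literal character

Fix: Replace '=' with LIKE so 'Bo%' is treated as a pattern

Corrected query:
SELECT id, name FROM employees WHERE name LIKE 'Bo%'

Result:
id | name
---+-----
1  | Bob 
3  | Bob 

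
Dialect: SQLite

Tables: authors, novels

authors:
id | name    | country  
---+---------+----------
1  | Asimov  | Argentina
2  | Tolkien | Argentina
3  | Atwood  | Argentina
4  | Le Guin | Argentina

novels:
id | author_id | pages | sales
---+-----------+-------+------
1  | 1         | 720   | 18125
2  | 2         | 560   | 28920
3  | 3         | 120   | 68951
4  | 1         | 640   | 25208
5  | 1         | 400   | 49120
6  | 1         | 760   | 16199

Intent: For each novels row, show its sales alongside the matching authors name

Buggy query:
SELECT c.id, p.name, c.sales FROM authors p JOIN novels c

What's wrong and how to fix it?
Bug: Missing join condition: each novels row is matched to all authors rows instead of just its own

Fix: Add ON c.author_id = p.id to the JOIN

Corrected query:
SELECT c.id, p.name, c.sales FROM authors p JOIN novels c ON c.author_id = p.id

Result:
id | name    | sales
---+---------+------
1  | Asimov  | 18125
2  | Tolkien | 28920
3  | Atwood  | 68951
4  | Asimov  | 25208
5  | Asimov  | 49120
6  | Asimov  | 16199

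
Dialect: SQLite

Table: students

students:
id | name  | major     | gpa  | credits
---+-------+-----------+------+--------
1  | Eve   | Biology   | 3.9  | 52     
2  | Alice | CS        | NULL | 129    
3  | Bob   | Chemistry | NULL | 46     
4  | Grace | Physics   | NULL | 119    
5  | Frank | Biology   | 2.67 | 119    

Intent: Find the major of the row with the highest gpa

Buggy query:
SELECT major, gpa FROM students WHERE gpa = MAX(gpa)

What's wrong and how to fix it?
Bug: WHERE is evaluated per row; an aggregate over the whole table isn't defined there

Fix: Wrap MAX in a scalar subquery so WHERE compares against a single value

Corrected query:
SELECT major, gpa FROM students WHERE gpa = (SELECT MAX(gpa) FROM students)

Result:
major   | gpa
--------+----
Biology | 3.9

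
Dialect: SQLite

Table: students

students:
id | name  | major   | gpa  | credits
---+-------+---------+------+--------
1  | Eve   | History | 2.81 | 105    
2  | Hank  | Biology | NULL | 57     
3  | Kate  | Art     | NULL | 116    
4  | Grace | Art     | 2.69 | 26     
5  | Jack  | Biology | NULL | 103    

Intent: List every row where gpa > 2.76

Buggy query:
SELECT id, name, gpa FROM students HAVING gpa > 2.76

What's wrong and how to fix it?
Bug: HAVING filters the output of aggregation, but this query has no GROUP BY and no aggregate functions, so SQLite rejects it (HAVING clause on a non-aggregate query); the condition here is per row

Fix: Replace HAVING with WHERE since the condition applies to individual rows

Corrected query:
SELECT id, name, gpa FROM students WHERE gpa > 2.76

Result:
id | name | gpa 
---+------+-----
1  | Eve  | 2.81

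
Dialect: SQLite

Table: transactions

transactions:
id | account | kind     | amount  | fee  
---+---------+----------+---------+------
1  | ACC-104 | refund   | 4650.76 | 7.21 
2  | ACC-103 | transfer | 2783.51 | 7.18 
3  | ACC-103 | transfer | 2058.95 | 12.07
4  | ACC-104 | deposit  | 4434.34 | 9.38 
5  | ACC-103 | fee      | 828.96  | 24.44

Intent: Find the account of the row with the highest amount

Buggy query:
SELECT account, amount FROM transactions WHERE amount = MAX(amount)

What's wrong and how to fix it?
Bug: MAX(amount) is an aggregate and cannot be used directly in WHERE

Fix: Wrap MAX in a scalar subquery so WHERE compares against a single value

Corrected query:
SELECT account, amount FROM transactions WHERE amount = (SELECT MAX(amount) FROM transactions)

Result:
account | amount 
--------+--------
ACC-104 | 4650.76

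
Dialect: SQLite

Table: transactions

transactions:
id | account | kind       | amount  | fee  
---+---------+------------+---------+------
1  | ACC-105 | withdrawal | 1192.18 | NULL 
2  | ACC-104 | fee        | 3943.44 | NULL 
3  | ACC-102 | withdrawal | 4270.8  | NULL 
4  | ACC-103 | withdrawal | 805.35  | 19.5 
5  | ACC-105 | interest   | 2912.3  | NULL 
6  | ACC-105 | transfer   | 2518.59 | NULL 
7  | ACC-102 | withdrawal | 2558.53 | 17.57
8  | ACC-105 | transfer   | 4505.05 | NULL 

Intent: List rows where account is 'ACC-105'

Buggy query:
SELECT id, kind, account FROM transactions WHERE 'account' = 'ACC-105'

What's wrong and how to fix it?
Bug: 'account' in single quotes is a string literal, not the column; the comparison is literal-vs-literal and never true

Fix: Reference the column as account without single quotes

Corrected query:
SELECT id, kind, account FROM transactions WHERE account = 'ACC-105'

Result:
id | kind       | account
---+------------+--------
1  | withdrawal | ACC-105
5  | interest   | ACC-105
6  | transfer   | ACC-105
8  | transfer   | ACC-105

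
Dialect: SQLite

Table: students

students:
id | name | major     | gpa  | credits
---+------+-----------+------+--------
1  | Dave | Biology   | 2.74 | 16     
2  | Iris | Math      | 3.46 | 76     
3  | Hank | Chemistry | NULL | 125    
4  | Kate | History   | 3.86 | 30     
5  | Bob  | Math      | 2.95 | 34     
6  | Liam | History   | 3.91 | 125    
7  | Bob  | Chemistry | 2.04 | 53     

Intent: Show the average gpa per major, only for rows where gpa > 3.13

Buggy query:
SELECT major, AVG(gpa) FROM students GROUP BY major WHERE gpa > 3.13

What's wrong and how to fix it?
Bug: WHERE cannot follow GROUP BY

Fix: Place WHERE between FROM and GROUP BY

Corrected query:
SELECT major, AVG(gpa) FROM students WHERE gpa > 3.13 GROUP BY major

Result:
major   | AVG(gpa)
--------+---------
History | 3.885   
Math    | 3.46    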